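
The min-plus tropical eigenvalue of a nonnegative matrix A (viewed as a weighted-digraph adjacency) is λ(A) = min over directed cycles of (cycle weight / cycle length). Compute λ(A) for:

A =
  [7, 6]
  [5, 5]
λ(A) = 5

Enumerate directed cycles and compute their means (weight / length). Sample:
  cycle 0 → 0: weight = 7, length = 1, mean = 7/1 ≈ 7.000
  cycle 1 → 1: weight = 5, length = 1, mean = 5/1 ≈ 5.000
  cycle 0 → 1 → 0: weight = 11, length = 2, mean = 11/2 ≈ 5.500
  cycle 1 → 0 → 1: weight = 11, length = 2, mean = 11/2 ≈ 5.500
Minimum mean = 5.000, attained e.g. along the cycle 1 → 1 with weight 5 and length 1. So λ(A) = 5/1 = 5.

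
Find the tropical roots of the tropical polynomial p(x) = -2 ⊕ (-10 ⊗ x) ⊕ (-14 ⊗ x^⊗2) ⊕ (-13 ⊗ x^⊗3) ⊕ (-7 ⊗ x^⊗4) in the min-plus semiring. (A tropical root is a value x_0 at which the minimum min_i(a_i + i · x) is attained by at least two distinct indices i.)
Roots: {-6, -1, 4, 8}

Each tropical root is a break point of the lower envelope of the lines y = a_i + i · x (there are 5 lines, with slopes 0, 1, ..., 4). Only the lines that attain the minimum somewhere contribute to roots; other lines are dominated. Here the surviving (envelope) indices are i = 4, i = 3, i = 2, i = 1, i = 0.
Intersections between consecutive envelope lines give the roots: for adjacent envelope indices i < j the intersection is x = (a_i − a_j) / (j − i). Reading off the sorted break points: {-6, -1, 4, 8}.
Verification: at each break x_0, at least two indices attain the minimum of min_i(a_i + i · x_0).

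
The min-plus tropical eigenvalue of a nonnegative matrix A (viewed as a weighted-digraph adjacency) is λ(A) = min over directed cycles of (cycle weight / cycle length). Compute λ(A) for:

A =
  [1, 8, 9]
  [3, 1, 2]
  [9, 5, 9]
λ(A) = 1

Enumerate directed cycles and compute their means (weight / length). Sample:
  cycle 0 → 0: weight = 1, length = 1, mean = 1/1 ≈ 1.000
  cycle 1 → 1: weight = 1, length = 1, mean = 1/1 ≈ 1.000
  cycle 2 → 2: weight = 9, length = 1, mean = 9/1 ≈ 9.000
  cycle 0 → 1 → 0: weight = 11, length = 2, mean = 11/2 ≈ 5.500
  cycle 0 → 2 → 0: weight = 18, length = 2, mean = 18/2 ≈ 9.000
  cycle 1 → 0 → 1: weight = 11, length = 2, mean = 11/2 ≈ 5.500
Minimum mean = 1.000, attained e.g. along the cycle 0 → 0 with weight 1 and length 1. So λ(A) = 1/1 = 1.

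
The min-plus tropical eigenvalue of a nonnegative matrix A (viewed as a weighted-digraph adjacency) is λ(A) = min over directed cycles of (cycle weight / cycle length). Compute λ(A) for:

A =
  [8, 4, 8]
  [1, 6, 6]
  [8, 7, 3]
λ(A) = 5/2

Enumerate directed cycles and compute their means (weight / length). Sample:
  cycle 0 → 0: weight = 8, length = 1, mean = 8/1 ≈ 8.000
  cycle 1 → 1: weight = 6, length = 1, mean = 6/1 ≈ 6.000
  cycle 2 → 2: weight = 3, length = 1, mean = 3/1 ≈ 3.000
  cycle 0 → 1 → 0: weight = 5, length = 2, mean = 5/2 ≈ 2.500
  cycle 0 → 2 → 0: weight = 16, length = 2, mean = 16/2 ≈ 8.000
  cycle 1 → 0 → 1: weight = 5, length = 2, mean = 5/2 ≈ 2.500
Minimum mean = 2.500, attained e.g. along the cycle 0 → 1 → 0 with weight 5 and length 2. So λ(A) = 5/2 = 5/2.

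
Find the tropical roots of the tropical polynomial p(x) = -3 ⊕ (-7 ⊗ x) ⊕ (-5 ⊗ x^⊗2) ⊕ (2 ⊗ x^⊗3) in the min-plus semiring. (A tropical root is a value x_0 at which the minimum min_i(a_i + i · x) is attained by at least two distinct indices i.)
Roots: {-7, -2, 4}

Each tropical root is a break point of the lower envelope of the lines y = a_i + i · x (there are 4 lines, with slopes 0, 1, ..., 3). Only the lines that attain the minimum somewhere contribute to roots; other lines are dominated. Here the surviving (envelope) indices are i = 3, i = 2, i = 1, i = 0.
Intersections between consecutive envelope lines give the roots: for adjacent envelope indices i < j the intersection is x = (a_i − a_j) / (j − i). Reading off the sorted break points: {-7, -2, 4}.
Verification: at each break x_0, at least two indices attain the minimum of min_i(a_i + i · x_0).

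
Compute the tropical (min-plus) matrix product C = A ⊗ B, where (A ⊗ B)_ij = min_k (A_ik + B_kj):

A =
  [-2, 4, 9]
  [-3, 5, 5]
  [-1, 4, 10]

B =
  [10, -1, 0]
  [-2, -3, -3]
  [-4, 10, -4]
A ⊗ B =
  [2, -3, -2]
  [1, -4, -3]
  [2, -2, -1]

Apply the min-plus product entry-by-entry:
  C[0][0] = min over k of (A[0][0] + B[0][0] = -2 + 10 = 8, A[0][1] + B[1][0] = 4 + -2 = 2, A[0][2] + B[2][0] = 9 + -4 = 5) = 2 (attained at k = 1)
  C[0][1] = min over k of (A[0][0] + B[0][1] = -2 + -1 = -3, A[0][1] + B[1][1] = 4 + -3 = 1, A[0][2] + B[2][1] = 9 + 10 = 19) = -3 (attained at k = 0)
  C[0][2] = min over k of (A[0][0] + B[0][2] = -2 + 0 = -2, A[0][1] + B[1][2] = 4 + -3 = 1, A[0][2] + B[2][2] = 9 + -4 = 5) = -2 (attained at k = 0)
  C[1][0] = min over k of (A[1][0] + B[0][0] = -3 + 10 = 7, A[1][1] + B[1][0] = 5 + -2 = 3, A[1][2] + B[2][0] = 5 + -4 = 1) = 1 (attained at k = 2)
  C[1][1] = min over k of (A[1][0] + B[0][1] = -3 + -1 = -4, A[1][1] + B[1][1] = 5 + -3 = 2, A[1][2] + B[2][1] = 5 + 10 = 15) = -4 (attained at k = 0)
  C[1][2] = min over k of (A[1][0] + B[0][2] = -3 + 0 = -3, A[1][1] + B[1][2] = 5 + -3 = 2, A[1][2] + B[2][2] = 5 + -4 = 1) = -3 (attained at k = 0)
  C[2][0] = min over k of (A[2][0] + B[0][0] = -1 + 10 = 9, A[2][1] + B[1][0] = 4 + -2 = 2, A[2][2] + B[2][0] = 10 + -4 = 6) = 2 (attained at k = 1)
  C[2][1] = min over k of (A[2][0] + B[0][1] = -1 + -1 = -2, A[2][1] + B[1][1] = 4 + -3 = 1, A[2][2] + B[2][1] = 10 + 10 = 20) = -2 (attained at k = 0)
  C[2][2] = min over k of (A[2][0] + B[0][2] = -1 + 0 = -1, A[2][1] + B[1][2] = 4 + -3 = 1, A[2][2] + B[2][2] = 10 + -4 = 6) = -1 (attained at k = 0)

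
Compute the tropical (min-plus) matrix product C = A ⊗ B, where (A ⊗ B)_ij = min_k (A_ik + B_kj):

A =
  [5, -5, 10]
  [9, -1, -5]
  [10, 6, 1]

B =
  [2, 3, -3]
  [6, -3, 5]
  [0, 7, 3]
A ⊗ B =
  [1, -8, 0]
  [-5, -4, -2]
  [1, 3, 4]

Apply the min-plus product entry-by-entry:
  C[0][0] = min over k of (A[0][0] + B[0][0] = 5 + 2 = 7, A[0][1] + B[1][0] = -5 + 6 = 1, A[0][2] + B[2][0] = 10 + 0 = 10) = 1 (attained at k = 1)
  C[0][1] = min over k of (A[0][0] + B[0][1] = 5 + 3 = 8, A[0][1] + B[1][1] = -5 + -3 = -8, A[0][2] + B[2][1] = 10 + 7 = 17) = -8 (attained at k = 1)
  C[0][2] = min over k of (A[0][0] + B[0][2] = 5 + -3 = 2, A[0][1] + B[1][2] = -5 + 5 = 0, A[0][2] + B[2][2] = 10 + 3 = 13) = 0 (attained at k = 1)
  C[1][0] = min over k of (A[1][0] + B[0][0] = 9 + 2 = 11, A[1][1] + B[1][0] = -1 + 6 = 5, A[1][2] + B[2][0] = -5 + 0 = -5) = -5 (attained at k = 2)
  C[1][1] = min over k of (A[1][0] + B[0][1] = 9 + 3 = 12, A[1][1] + B[1][1] = -1 + -3 = -4, A[1][2] + B[2][1] = -5 + 7 = 2) = -4 (attained at k = 1)
  C[1][2] = min over k of (A[1][0] + B[0][2] = 9 + -3 = 6, A[1][1] + B[1][2] = -1 + 5 = 4, A[1][2] + B[2][2] = -5 + 3 = -2) = -2 (attained at k = 2)
  C[2][0] = min over k of (A[2][0] + B[0][0] = 10 + 2 = 12, A[2][1] + B[1][0] = 6 + 6 = 12, A[2][2] + B[2][0] = 1 + 0 = 1) = 1 (attained at k = 2)
  C[2][1] = min over k of (A[2][0] + B[0][1] = 10 + 3 = 13, A[2][1] + B[1][1] = 6 + -3 = 3, A[2][2] + B[2][1] = 1 + 7 = 8) = 3 (attained at k = 1)
  C[2][2] = min over k of (A[2][0] + B[0][2] = 10 + -3 = 7, A[2][1] + B[1][2] = 6 + 5 = 11, A[2][2] + B[2][2] = 1 + 3 = 4) = 4 (attained at k = 2)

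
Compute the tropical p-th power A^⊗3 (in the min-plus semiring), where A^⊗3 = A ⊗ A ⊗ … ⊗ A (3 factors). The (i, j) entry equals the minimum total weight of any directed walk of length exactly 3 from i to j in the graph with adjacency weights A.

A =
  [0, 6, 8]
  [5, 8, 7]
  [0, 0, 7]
A^⊗3 =
  [0, 6, 8]
  [5, 11, 13]
  [0, 6, 8]

Each entry (A^⊗3)_ij equals the minimum over all length-3 walks i = v_0 → v_1 → … → v_3 = j of Σ_t A[v_t][v_{t+1}]. For example, for (i, j) = (0, 2) we minimise over 9 possible intermediate vertex sequences; the minimum is 8, attained along the walk 0 → 0 → 0 → 2.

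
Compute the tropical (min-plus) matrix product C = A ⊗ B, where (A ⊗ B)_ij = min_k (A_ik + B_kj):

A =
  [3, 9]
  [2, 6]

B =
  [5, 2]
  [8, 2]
A ⊗ B =
  [8, 5]
  [7, 4]

Apply the min-plus product entry-by-entry:
  C[0][0] = min over k of (A[0][0] + B[0][0] = 3 + 5 = 8, A[0][1] + B[1][0] = 9 + 8 = 17) = 8 (attained at k = 0)
  C[0][1] = min over k of (A[0][0] + B[0][1] = 3 + 2 = 5, A[0][1] + B[1][1] = 9 + 2 = 11) = 5 (attained at k = 0)
  C[1][0] = min over k of (A[1][0] + B[0][0] = 2 + 5 = 7, A[1][1] + B[1][0] = 6 + 8 = 14) = 7 (attained at k = 0)
  C[1][1] = min over k of (A[1][0] + B[0][1] = 2 + 2 = 4, A[1][1] + B[1][1] = 6 + 2 = 8) = 4 (attained at k = 0)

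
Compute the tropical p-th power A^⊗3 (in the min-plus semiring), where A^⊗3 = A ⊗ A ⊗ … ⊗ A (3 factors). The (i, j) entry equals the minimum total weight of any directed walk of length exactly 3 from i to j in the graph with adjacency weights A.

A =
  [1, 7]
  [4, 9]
A^⊗3 =
  [3, 9]
  [6, 12]

Each entry (A^⊗3)_ij equals the minimum over all length-3 walks i = v_0 → v_1 → … → v_3 = j of Σ_t A[v_t][v_{t+1}]. For example, for (i, j) = (0, 1) we minimise over 4 possible intermediate vertex sequences; the minimum is 9, attained along the walk 0 → 0 → 0 → 1.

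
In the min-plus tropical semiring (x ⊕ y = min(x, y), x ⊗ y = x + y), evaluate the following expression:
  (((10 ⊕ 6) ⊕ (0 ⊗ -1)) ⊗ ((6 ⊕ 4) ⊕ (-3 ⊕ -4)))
(((10 ⊕ 6) ⊕ (0 ⊗ -1)) ⊗ ((6 ⊕ 4) ⊕ (-3 ⊕ -4))) = -5

Expand innermost to outermost. Recall ⊕ takes the minimum of its arguments and ⊗ takes their sum. Working out the expression (((10 ⊕ 6) ⊕ (0 ⊗ -1)) ⊗ ((6 ⊕ 4) ⊕ (-3 ⊕ -4))) gives -5.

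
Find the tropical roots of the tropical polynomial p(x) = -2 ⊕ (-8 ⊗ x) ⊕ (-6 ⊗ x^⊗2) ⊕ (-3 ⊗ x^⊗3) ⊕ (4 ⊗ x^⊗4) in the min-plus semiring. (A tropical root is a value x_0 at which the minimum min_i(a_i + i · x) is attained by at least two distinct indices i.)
Roots: {-7, -3, -2, 6}

Each tropical root is a break point of the lower envelope of the lines y = a_i + i · x (there are 5 lines, with slopes 0, 1, ..., 4). Only the lines that attain the minimum somewhere contribute to roots; other lines are dominated. Here the surviving (envelope) indices are i = 4, i = 3, i = 2, i = 1, i = 0.
Intersections between consecutive envelope lines give the roots: for adjacent envelope indices i < j the intersection is x = (a_i − a_j) / (j − i). Reading off the sorted break points: {-7, -3, -2, 6}.
Verification: at each break x_0, at least two indices attain the minimum of min_i(a_i + i · x_0).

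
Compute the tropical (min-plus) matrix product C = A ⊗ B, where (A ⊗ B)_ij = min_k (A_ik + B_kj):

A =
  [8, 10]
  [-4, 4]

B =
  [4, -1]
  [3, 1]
A ⊗ B =
  [12, 7]
  [0, -5]

Apply the min-plus product entry-by-entry:
  C[0][0] = min over k of (A[0][0] + B[0][0] = 8 + 4 = 12, A[0][1] + B[1][0] = 10 + 3 = 13) = 12 (attained at k = 0)
  C[0][1] = min over k of (A[0][0] + B[0][1] = 8 + -1 = 7, A[0][1] + B[1][1] = 10 + 1 = 11) = 7 (attained at k = 0)
  C[1][0] = min over k of (A[1][0] + B[0][0] = -4 + 4 = 0, A[1][1] + B[1][0] = 4 + 3 = 7) = 0 (attained at k = 0)
  C[1][1] = min over k of (A[1][0] + B[0][1] = -4 + -1 = -5, A[1][1] + B[1][1] = 4 + 1 = 5) = -5 (attained at k = 0)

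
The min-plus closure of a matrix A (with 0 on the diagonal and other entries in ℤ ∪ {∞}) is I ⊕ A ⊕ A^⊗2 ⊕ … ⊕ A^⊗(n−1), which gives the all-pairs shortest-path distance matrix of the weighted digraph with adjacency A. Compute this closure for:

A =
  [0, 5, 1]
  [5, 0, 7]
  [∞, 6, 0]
Closure =
  [0, 5, 1]
  [5, 0, 6]
  [11, 6, 0]

This is the Floyd-Warshall all-pairs shortest-path computation. For each intermediate vertex k = 0, 1, …, 2, update dist[i][j] ← min(dist[i][j], dist[i][k] + dist[k][j]). The final matrix gives, for each (i, j), the minimum total weight of any directed path from i to j (possibly empty when i = j).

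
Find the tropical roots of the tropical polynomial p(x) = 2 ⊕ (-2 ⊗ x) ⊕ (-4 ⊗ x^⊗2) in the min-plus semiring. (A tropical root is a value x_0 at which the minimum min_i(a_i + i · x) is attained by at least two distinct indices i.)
Roots: {2, 4}

Each tropical root is a break point of the lower envelope of the lines y = a_i + i · x (there are 3 lines, with slopes 0, 1, ..., 2). Only the lines that attain the minimum somewhere contribute to roots; other lines are dominated. Here the surviving (envelope) indices are i = 2, i = 1, i = 0.
Intersections between consecutive envelope lines give the roots: for adjacent envelope indices i < j the intersection is x = (a_i − a_j) / (j − i). Reading off the sorted break points: {2, 4}.
Verification: at each break x_0, at least two indices attain the minimum of min_i(a_i + i · x_0).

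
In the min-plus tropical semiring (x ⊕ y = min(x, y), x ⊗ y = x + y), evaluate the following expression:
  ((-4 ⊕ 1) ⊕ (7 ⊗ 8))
((-4 ⊕ 1) ⊕ (7 ⊗ 8)) = -4

Expand innermost to outermost. Recall ⊕ takes the minimum of its arguments and ⊗ takes their sum. Working out the expression ((-4 ⊕ 1) ⊕ (7 ⊗ 8)) gives -4.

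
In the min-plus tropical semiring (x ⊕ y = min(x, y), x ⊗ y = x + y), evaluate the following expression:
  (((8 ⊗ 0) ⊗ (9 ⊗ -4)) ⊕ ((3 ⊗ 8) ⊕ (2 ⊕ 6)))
(((8 ⊗ 0) ⊗ (9 ⊗ -4)) ⊕ ((3 ⊗ 8) ⊕ (2 ⊕ 6))) = 2

Expand innermost to outermost. Recall ⊕ takes the minimum of its arguments and ⊗ takes their sum. Working out the expression (((8 ⊗ 0) ⊗ (9 ⊗ -4)) ⊕ ((3 ⊗ 8) ⊕ (2 ⊕ 6))) gives 2.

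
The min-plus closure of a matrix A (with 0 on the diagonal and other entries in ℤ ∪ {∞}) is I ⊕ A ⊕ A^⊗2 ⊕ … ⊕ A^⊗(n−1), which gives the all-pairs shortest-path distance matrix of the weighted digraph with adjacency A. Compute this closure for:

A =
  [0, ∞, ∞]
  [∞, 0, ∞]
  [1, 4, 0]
Closure =
  [0, ∞, ∞]
  [∞, 0, ∞]
  [1, 4, 0]

This is the Floyd-Warshall all-pairs shortest-path computation. For each intermediate vertex k = 0, 1, …, 2, update dist[i][j] ← min(dist[i][j], dist[i][k] + dist[k][j]). The final matrix gives, for each (i, j), the minimum total weight of any directed path from i to j (possibly empty when i = j).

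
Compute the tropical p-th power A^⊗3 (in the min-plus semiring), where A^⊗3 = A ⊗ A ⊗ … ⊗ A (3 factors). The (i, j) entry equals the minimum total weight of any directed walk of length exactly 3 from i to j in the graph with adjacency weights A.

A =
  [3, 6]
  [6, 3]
A^⊗3 =
  [9, 12]
  [12, 9]

Each entry (A^⊗3)_ij equals the minimum over all length-3 walks i = v_0 → v_1 → … → v_3 = j of Σ_t A[v_t][v_{t+1}]. For example, for (i, j) = (0, 1) we minimise over 4 possible intermediate vertex sequences; the minimum is 12, attained along the walk 0 → 0 → 0 → 1.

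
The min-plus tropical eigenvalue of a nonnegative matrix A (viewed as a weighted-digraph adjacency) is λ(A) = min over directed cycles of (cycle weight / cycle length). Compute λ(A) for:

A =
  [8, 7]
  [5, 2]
λ(A) = 2

Enumerate directed cycles and compute their means (weight / length). Sample:
  cycle 0 → 0: weight = 8, length = 1, mean = 8/1 ≈ 8.000
  cycle 1 → 1: weight = 2, length = 1, mean = 2/1 ≈ 2.000
  cycle 0 → 1 → 0: weight = 12, length = 2, mean = 12/2 ≈ 6.000
  cycle 1 → 0 → 1: weight = 12, length = 2, mean = 12/2 ≈ 6.000
Minimum mean = 2.000, attained e.g. along the cycle 1 → 1 with weight 2 and length 1. So λ(A) = 2/1 = 2.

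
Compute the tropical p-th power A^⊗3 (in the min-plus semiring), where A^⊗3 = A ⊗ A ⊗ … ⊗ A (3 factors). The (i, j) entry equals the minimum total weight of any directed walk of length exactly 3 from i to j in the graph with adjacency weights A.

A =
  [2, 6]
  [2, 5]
A^⊗3 =
  [6, 10]
  [6, 10]

Each entry (A^⊗3)_ij equals the minimum over all length-3 walks i = v_0 → v_1 → … → v_3 = j of Σ_t A[v_t][v_{t+1}]. For example, for (i, j) = (0, 1) we minimise over 4 possible intermediate vertex sequences; the minimum is 10, attained along the walk 0 → 0 → 0 → 1.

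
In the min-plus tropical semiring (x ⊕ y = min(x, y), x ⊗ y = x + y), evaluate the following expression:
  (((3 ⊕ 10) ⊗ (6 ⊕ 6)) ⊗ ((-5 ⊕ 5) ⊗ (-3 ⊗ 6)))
(((3 ⊕ 10) ⊗ (6 ⊕ 6)) ⊗ ((-5 ⊕ 5) ⊗ (-3 ⊗ 6))) = 7

Expand innermost to outermost. Recall ⊕ takes the minimum of its arguments and ⊗ takes their sum. Working out the expression (((3 ⊕ 10) ⊗ (6 ⊕ 6)) ⊗ ((-5 ⊕ 5) ⊗ (-3 ⊗ 6))) gives 7.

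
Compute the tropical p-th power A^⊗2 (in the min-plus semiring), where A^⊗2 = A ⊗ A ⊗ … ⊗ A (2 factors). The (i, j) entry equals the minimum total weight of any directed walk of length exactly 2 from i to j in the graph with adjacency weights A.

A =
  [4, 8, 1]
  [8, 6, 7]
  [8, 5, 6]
A^⊗2 =
  [8, 6, 5]
  [12, 12, 9]
  [12, 11, 9]

Each entry (A^⊗2)_ij equals the minimum over all length-2 walks i = v_0 → v_1 → … → v_2 = j of Σ_t A[v_t][v_{t+1}]. For example, for (i, j) = (0, 2) we minimise over 3 possible intermediate vertex sequences; the minimum is 5, attained along the walk 0 → 0 → 2.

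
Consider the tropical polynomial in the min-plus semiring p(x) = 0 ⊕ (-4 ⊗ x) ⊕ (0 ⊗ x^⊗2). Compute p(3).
p(3) = -1

A tropical monomial a ⊗ x^⊗i evaluates to a + i · x. Evaluating each term at x = 3:
  Term 0 contributes 0 + 0 · 3 = 0
  Term 1 contributes -4 + 1 · 3 = -1
  Term 2 contributes 0 + 2 · 3 = 6
p(3) = ⊕ of these = min[0, -1, 6] = -1.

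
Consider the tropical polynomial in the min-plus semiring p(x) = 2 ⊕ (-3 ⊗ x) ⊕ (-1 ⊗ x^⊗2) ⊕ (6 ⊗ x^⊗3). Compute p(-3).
p(-3) = -7

A tropical monomial a ⊗ x^⊗i evaluates to a + i · x. Evaluating each term at x = -3:
  Term 0 contributes 2 + 0 · -3 = 2
  Term 1 contributes -3 + 1 · -3 = -6
  Term 2 contributes -1 + 2 · -3 = -7
  Term 3 contributes 6 + 3 · -3 = -3
p(-3) = ⊕ of these = min[2, -6, -7, -3] = -7.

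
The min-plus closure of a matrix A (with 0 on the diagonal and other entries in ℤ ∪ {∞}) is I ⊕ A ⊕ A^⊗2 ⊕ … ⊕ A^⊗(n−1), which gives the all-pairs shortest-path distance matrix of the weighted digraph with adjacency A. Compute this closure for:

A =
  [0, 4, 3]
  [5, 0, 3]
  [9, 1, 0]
Closure =
  [0, 4, 3]
  [5, 0, 3]
  [6, 1, 0]

This is the Floyd-Warshall all-pairs shortest-path computation. For each intermediate vertex k = 0, 1, …, 2, update dist[i][j] ← min(dist[i][j], dist[i][k] + dist[k][j]). The final matrix gives, for each (i, j), the minimum total weight of any directed path from i to j (possibly empty when i = j).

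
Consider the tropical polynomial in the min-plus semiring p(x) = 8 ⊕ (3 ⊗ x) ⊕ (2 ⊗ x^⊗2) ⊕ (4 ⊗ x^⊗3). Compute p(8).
p(8) = 8

A tropical monomial a ⊗ x^⊗i evaluates to a + i · x. Evaluating each term at x = 8:
  Term 0 contributes 8 + 0 · 8 = 8
  Term 1 contributes 3 + 1 · 8 = 11
  Term 2 contributes 2 + 2 · 8 = 18
  Term 3 contributes 4 + 3 · 8 = 28
p(8) = ⊕ of these = min[8, 11, 18, 28] = 8.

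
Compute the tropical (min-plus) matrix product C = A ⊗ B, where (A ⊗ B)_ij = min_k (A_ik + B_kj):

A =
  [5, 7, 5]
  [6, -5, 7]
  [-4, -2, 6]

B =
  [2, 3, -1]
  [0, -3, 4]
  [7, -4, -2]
A ⊗ B =
  [7, 1, 3]
  [-5, -8, -1]
  [-2, -5, -5]

Apply the min-plus product entry-by-entry:
  C[0][0] = min over k of (A[0][0] + B[0][0] = 5 + 2 = 7, A[0][1] + B[1][0] = 7 + 0 = 7, A[0][2] + B[2][0] = 5 + 7 = 12) = 7 (attained at k = 0)
  C[0][1] = min over k of (A[0][0] + B[0][1] = 5 + 3 = 8, A[0][1] + B[1][1] = 7 + -3 = 4, A[0][2] + B[2][1] = 5 + -4 = 1) = 1 (attained at k = 2)
  C[0][2] = min over k of (A[0][0] + B[0][2] = 5 + -1 = 4, A[0][1] + B[1][2] = 7 + 4 = 11, A[0][2] + B[2][2] = 5 + -2 = 3) = 3 (attained at k = 2)
  C[1][0] = min over k of (A[1][0] + B[0][0] = 6 + 2 = 8, A[1][1] + B[1][0] = -5 + 0 = -5, A[1][2] + B[2][0] = 7 + 7 = 14) = -5 (attained at k = 1)
  C[1][1] = min over k of (A[1][0] + B[0][1] = 6 + 3 = 9, A[1][1] + B[1][1] = -5 + -3 = -8, A[1][2] + B[2][1] = 7 + -4 = 3) = -8 (attained at k = 1)
  C[1][2] = min over k of (A[1][0] + B[0][2] = 6 + -1 = 5, A[1][1] + B[1][2] = -5 + 4 = -1, A[1][2] + B[2][2] = 7 + -2 = 5) = -1 (attained at k = 1)
  C[2][0] = min over k of (A[2][0] + B[0][0] = -4 + 2 = -2, A[2][1] + B[1][0] = -2 + 0 = -2, A[2][2] + B[2][0] = 6 + 7 = 13) = -2 (attained at k = 0)
  C[2][1] = min over k of (A[2][0] + B[0][1] = -4 + 3 = -1, A[2][1] + B[1][1] = -2 + -3 = -5, A[2][2] + B[2][1] = 6 + -4 = 2) = -5 (attained at k = 1)
  C[2][2] = min over k of (A[2][0] + B[0][2] = -4 + -1 = -5, A[2][1] + B[1][2] = -2 + 4 = 2, A[2][2] + B[2][2] = 6 + -2 = 4) = -5 (attained at k = 0)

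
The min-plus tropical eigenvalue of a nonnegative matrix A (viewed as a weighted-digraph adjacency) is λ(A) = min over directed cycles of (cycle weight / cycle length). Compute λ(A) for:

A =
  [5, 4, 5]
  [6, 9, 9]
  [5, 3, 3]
λ(A) = 3

Enumerate directed cycles and compute their means (weight / length). Sample:
  cycle 0 → 0: weight = 5, length = 1, mean = 5/1 ≈ 5.000
  cycle 1 → 1: weight = 9, length = 1, mean = 9/1 ≈ 9.000
  cycle 2 → 2: weight = 3, length = 1, mean = 3/1 ≈ 3.000
  cycle 0 → 1 → 0: weight = 10, length = 2, mean = 10/2 ≈ 5.000
  cycle 0 → 2 → 0: weight = 10, length = 2, mean = 10/2 ≈ 5.000
  cycle 1 → 0 → 1: weight = 10, length = 2, mean = 10/2 ≈ 5.000
Minimum mean = 3.000, attained e.g. along the cycle 2 → 2 with weight 3 and length 1. So λ(A) = 3/1 = 3.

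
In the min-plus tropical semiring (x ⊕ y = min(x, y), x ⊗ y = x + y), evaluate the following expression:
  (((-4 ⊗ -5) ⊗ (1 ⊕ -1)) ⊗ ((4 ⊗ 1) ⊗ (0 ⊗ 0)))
(((-4 ⊗ -5) ⊗ (1 ⊕ -1)) ⊗ ((4 ⊗ 1) ⊗ (0 ⊗ 0))) = -5

Expand innermost to outermost. Recall ⊕ takes the minimum of its arguments and ⊗ takes their sum. Working out the expression (((-4 ⊗ -5) ⊗ (1 ⊕ -1)) ⊗ ((4 ⊗ 1) ⊗ (0 ⊗ 0))) gives -5.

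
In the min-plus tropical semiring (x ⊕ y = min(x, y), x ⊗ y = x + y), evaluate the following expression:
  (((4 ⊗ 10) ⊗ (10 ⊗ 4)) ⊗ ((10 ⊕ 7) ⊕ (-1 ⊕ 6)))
(((4 ⊗ 10) ⊗ (10 ⊗ 4)) ⊗ ((10 ⊕ 7) ⊕ (-1 ⊕ 6))) = 27

Expand innermost to outermost. Recall ⊕ takes the minimum of its arguments and ⊗ takes their sum. Working out the expression (((4 ⊗ 10) ⊗ (10 ⊗ 4)) ⊗ ((10 ⊕ 7) ⊕ (-1 ⊕ 6))) gives 27.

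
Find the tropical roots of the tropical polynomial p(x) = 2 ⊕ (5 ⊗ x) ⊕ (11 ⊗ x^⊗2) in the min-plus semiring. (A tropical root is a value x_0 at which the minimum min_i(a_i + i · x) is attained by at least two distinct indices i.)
Roots: {-6, -3}

Each tropical root is a break point of the lower envelope of the lines y = a_i + i · x (there are 3 lines, with slopes 0, 1, ..., 2). Only the lines that attain the minimum somewhere contribute to roots; other lines are dominated. Here the surviving (envelope) indices are i = 2, i = 1, i = 0.
Intersections between consecutive envelope lines give the roots: for adjacent envelope indices i < j the intersection is x = (a_i − a_j) / (j − i). Reading off the sorted break points: {-6, -3}.
Verification: at each break x_0, at least two indices attain the minimum of min_i(a_i + i · x_0).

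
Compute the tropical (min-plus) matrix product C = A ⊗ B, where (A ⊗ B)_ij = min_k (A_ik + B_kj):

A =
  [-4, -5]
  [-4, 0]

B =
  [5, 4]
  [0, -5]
A ⊗ B =
  [-5, -10]
  [0, -5]

Apply the min-plus product entry-by-entry:
  C[0][0] = min over k of (A[0][0] + B[0][0] = -4 + 5 = 1, A[0][1] + B[1][0] = -5 + 0 = -5) = -5 (attained at k = 1)
  C[0][1] = min over k of (A[0][0] + B[0][1] = -4 + 4 = 0, A[0][1] + B[1][1] = -5 + -5 = -10) = -10 (attained at k = 1)
  C[1][0] = min over k of (A[1][0] + B[0][0] = -4 + 5 = 1, A[1][1] + B[1][0] = 0 + 0 = 0) = 0 (attained at k = 1)
  C[1][1] = min over k of (A[1][0] + B[0][1] = -4 + 4 = 0, A[1][1] + B[1][1] = 0 + -5 = -5) = -5 (attained at k = 1)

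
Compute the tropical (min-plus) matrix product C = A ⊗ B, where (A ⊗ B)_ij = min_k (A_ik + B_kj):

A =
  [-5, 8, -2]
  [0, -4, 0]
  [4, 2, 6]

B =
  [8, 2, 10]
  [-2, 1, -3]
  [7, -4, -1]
A ⊗ B =
  [3, -6, -3]
  [-6, -4, -7]
  [0, 2, -1]

Apply the min-plus product entry-by-entry:
  C[0][0] = min over k of (A[0][0] + B[0][0] = -5 + 8 = 3, A[0][1] + B[1][0] = 8 + -2 = 6, A[0][2] + B[2][0] = -2 + 7 = 5) = 3 (attained at k = 0)
  C[0][1] = min over k of (A[0][0] + B[0][1] = -5 + 2 = -3, A[0][1] + B[1][1] = 8 + 1 = 9, A[0][2] + B[2][1] = -2 + -4 = -6) = -6 (attained at k = 2)
  C[0][2] = min over k of (A[0][0] + B[0][2] = -5 + 10 = 5, A[0][1] + B[1][2] = 8 + -3 = 5, A[0][2] + B[2][2] = -2 + -1 = -3) = -3 (attained at k = 2)
  C[1][0] = min over k of (A[1][0] + B[0][0] = 0 + 8 = 8, A[1][1] + B[1][0] = -4 + -2 = -6, A[1][2] + B[2][0] = 0 + 7 = 7) = -6 (attained at k = 1)
  C[1][1] = min over k of (A[1][0] + B[0][1] = 0 + 2 = 2, A[1][1] + B[1][1] = -4 + 1 = -3, A[1][2] + B[2][1] = 0 + -4 = -4) = -4 (attained at k = 2)
  C[1][2] = min over k of (A[1][0] + B[0][2] = 0 + 10 = 10, A[1][1] + B[1][2] = -4 + -3 = -7, A[1][2] + B[2][2] = 0 + -1 = -1) = -7 (attained at k = 1)
  C[2][0] = min over k of (A[2][0] + B[0][0] = 4 + 8 = 12, A[2][1] + B[1][0] = 2 + -2 = 0, A[2][2] + B[2][0] = 6 + 7 = 13) = 0 (attained at k = 1)
  C[2][1] = min over k of (A[2][0] + B[0][1] = 4 + 2 = 6, A[2][1] + B[1][1] = 2 + 1 = 3, A[2][2] + B[2][1] = 6 + -4 = 2) = 2 (attained at k = 2)
  C[2][2] = min over k of (A[2][0] + B[0][2] = 4 + 10 = 14, A[2][1] + B[1][2] = 2 + -3 = -1, A[2][2] + B[2][2] = 6 + -1 = 5) = -1 (attained at k = 1)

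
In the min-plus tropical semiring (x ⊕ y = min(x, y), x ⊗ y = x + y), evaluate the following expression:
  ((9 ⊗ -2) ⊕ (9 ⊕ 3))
((9 ⊗ -2) ⊕ (9 ⊕ 3)) = 3

Expand innermost to outermost. Recall ⊕ takes the minimum of its arguments and ⊗ takes their sum. Working out the expression ((9 ⊗ -2) ⊕ (9 ⊕ 3)) gives 3.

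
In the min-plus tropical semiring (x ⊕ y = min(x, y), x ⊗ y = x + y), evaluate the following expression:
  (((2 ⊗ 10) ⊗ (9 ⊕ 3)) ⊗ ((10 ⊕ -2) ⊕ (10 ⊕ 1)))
(((2 ⊗ 10) ⊗ (9 ⊕ 3)) ⊗ ((10 ⊕ -2) ⊕ (10 ⊕ 1))) = 13

Expand innermost to outermost. Recall ⊕ takes the minimum of its arguments and ⊗ takes their sum. Working out the expression (((2 ⊗ 10) ⊗ (9 ⊕ 3)) ⊗ ((10 ⊕ -2) ⊕ (10 ⊕ 1))) gives 13.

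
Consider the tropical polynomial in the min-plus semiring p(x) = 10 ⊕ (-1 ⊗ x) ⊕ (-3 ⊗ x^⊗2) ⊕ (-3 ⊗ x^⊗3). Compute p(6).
p(6) = 5

A tropical monomial a ⊗ x^⊗i evaluates to a + i · x. Evaluating each term at x = 6:
  Term 0 contributes 10 + 0 · 6 = 10
  Term 1 contributes -1 + 1 · 6 = 5
  Term 2 contributes -3 + 2 · 6 = 9
  Term 3 contributes -3 + 3 · 6 = 15
p(6) = ⊕ of these = min[10, 5, 9, 15] = 5.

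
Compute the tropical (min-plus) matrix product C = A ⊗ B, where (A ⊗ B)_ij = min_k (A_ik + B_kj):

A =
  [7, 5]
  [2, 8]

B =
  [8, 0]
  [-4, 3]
A ⊗ B =
  [1, 7]
  [4, 2]

Apply the min-plus product entry-by-entry:
  C[0][0] = min over k of (A[0][0] + B[0][0] = 7 + 8 = 15, A[0][1] + B[1][0] = 5 + -4 = 1) = 1 (attained at k = 1)
  C[0][1] = min over k of (A[0][0] + B[0][1] = 7 + 0 = 7, A[0][1] + B[1][1] = 5 + 3 = 8) = 7 (attained at k = 0)
  C[1][0] = min over k of (A[1][0] + B[0][0] = 2 + 8 = 10, A[1][1] + B[1][0] = 8 + -4 = 4) = 4 (attained at k = 1)
  C[1][1] = min over k of (A[1][0] + B[0][1] = 2 + 0 = 2, A[1][1] + B[1][1] = 8 + 3 = 11) = 2 (attained at k = 0)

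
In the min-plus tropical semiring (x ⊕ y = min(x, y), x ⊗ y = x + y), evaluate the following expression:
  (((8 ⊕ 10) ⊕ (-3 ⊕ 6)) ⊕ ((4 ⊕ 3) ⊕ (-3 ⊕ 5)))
(((8 ⊕ 10) ⊕ (-3 ⊕ 6)) ⊕ ((4 ⊕ 3) ⊕ (-3 ⊕ 5))) = -3

Expand innermost to outermost. Recall ⊕ takes the minimum of its arguments and ⊗ takes their sum. Working out the expression (((8 ⊕ 10) ⊕ (-3 ⊕ 6)) ⊕ ((4 ⊕ 3) ⊕ (-3 ⊕ 5))) gives -3.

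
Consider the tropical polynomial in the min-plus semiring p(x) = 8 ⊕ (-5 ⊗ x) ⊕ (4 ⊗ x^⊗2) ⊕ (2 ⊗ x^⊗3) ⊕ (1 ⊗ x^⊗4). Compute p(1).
p(1) = -4

A tropical monomial a ⊗ x^⊗i evaluates to a + i · x. Evaluating each term at x = 1:
  Term 0 contributes 8 + 0 · 1 = 8
  Term 1 contributes -5 + 1 · 1 = -4
  Term 2 contributes 4 + 2 · 1 = 6
  Term 3 contributes 2 + 3 · 1 = 5
  Term 4 contributes 1 + 4 · 1 = 5
p(1) = ⊕ of these = min[8, -4, 6, 5, 5] = -4.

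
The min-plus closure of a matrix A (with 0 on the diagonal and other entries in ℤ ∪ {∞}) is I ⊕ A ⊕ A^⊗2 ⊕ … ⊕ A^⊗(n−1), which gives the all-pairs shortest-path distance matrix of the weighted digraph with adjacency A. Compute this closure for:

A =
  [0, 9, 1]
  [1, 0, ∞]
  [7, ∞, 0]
Closure =
  [0, 9, 1]
  [1, 0, 2]
  [7, 16, 0]

This is the Floyd-Warshall all-pairs shortest-path computation. For each intermediate vertex k = 0, 1, …, 2, update dist[i][j] ← min(dist[i][j], dist[i][k] + dist[k][j]). The final matrix gives, for each (i, j), the minimum total weight of any directed path from i to j (possibly empty when i = j).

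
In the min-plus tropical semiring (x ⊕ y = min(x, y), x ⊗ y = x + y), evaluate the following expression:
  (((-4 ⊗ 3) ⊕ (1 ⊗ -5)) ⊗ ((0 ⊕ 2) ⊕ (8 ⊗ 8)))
(((-4 ⊗ 3) ⊕ (1 ⊗ -5)) ⊗ ((0 ⊕ 2) ⊕ (8 ⊗ 8))) = -4

Expand innermost to outermost. Recall ⊕ takes the minimum of its arguments and ⊗ takes their sum. Working out the expression (((-4 ⊗ 3) ⊕ (1 ⊗ -5)) ⊗ ((0 ⊕ 2) ⊕ (8 ⊗ 8))) gives -4.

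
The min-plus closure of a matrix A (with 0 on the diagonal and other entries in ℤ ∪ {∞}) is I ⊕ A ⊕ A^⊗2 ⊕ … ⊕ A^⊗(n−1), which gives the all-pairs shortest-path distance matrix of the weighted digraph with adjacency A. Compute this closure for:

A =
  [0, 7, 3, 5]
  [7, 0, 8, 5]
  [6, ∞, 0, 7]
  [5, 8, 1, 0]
Closure =
  [0, 7, 3, 5]
  [7, 0, 6, 5]
  [6, 13, 0, 7]
  [5, 8, 1, 0]

This is the Floyd-Warshall all-pairs shortest-path computation. For each intermediate vertex k = 0, 1, …, 3, update dist[i][j] ← min(dist[i][j], dist[i][k] + dist[k][j]). The final matrix gives, for each (i, j), the minimum total weight of any directed path from i to j (possibly empty when i = j).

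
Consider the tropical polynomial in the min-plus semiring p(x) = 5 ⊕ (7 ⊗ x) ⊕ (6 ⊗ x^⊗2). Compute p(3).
p(3) = 5

A tropical monomial a ⊗ x^⊗i evaluates to a + i · x. Evaluating each term at x = 3:
  Term 0 contributes 5 + 0 · 3 = 5
  Term 1 contributes 7 + 1 · 3 = 10
  Term 2 contributes 6 + 2 · 3 = 12
p(3) = ⊕ of these = min[5, 10, 12] = 5.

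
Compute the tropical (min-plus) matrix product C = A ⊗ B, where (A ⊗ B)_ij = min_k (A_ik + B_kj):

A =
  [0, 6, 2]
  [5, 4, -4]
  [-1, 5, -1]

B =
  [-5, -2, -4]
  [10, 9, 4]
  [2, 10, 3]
A ⊗ B =
  [-5, -2, -4]
  [-2, 3, -1]
  [-6, -3, -5]

Apply the min-plus product entry-by-entry:
  C[0][0] = min over k of (A[0][0] + B[0][0] = 0 + -5 = -5, A[0][1] + B[1][0] = 6 + 10 = 16, A[0][2] + B[2][0] = 2 + 2 = 4) = -5 (attained at k = 0)
  C[0][1] = min over k of (A[0][0] + B[0][1] = 0 + -2 = -2, A[0][1] + B[1][1] = 6 + 9 = 15, A[0][2] + B[2][1] = 2 + 10 = 12) = -2 (attained at k = 0)
  C[0][2] = min over k of (A[0][0] + B[0][2] = 0 + -4 = -4, A[0][1] + B[1][2] = 6 + 4 = 10, A[0][2] + B[2][2] = 2 + 3 = 5) = -4 (attained at k = 0)
  C[1][0] = min over k of (A[1][0] + B[0][0] = 5 + -5 = 0, A[1][1] + B[1][0] = 4 + 10 = 14, A[1][2] + B[2][0] = -4 + 2 = -2) = -2 (attained at k = 2)
  C[1][1] = min over k of (A[1][0] + B[0][1] = 5 + -2 = 3, A[1][1] + B[1][1] = 4 + 9 = 13, A[1][2] + B[2][1] = -4 + 10 = 6) = 3 (attained at k = 0)
  C[1][2] = min over k of (A[1][0] + B[0][2] = 5 + -4 = 1, A[1][1] + B[1][2] = 4 + 4 = 8, A[1][2] + B[2][2] = -4 + 3 = -1) = -1 (attained at k = 2)
  C[2][0] = min over k of (A[2][0] + B[0][0] = -1 + -5 = -6, A[2][1] + B[1][0] = 5 + 10 = 15, A[2][2] + B[2][0] = -1 + 2 = 1) = -6 (attained at k = 0)
  C[2][1] = min over k of (A[2][0] + B[0][1] = -1 + -2 = -3, A[2][1] + B[1][1] = 5 + 9 = 14, A[2][2] + B[2][1] = -1 + 10 = 9) = -3 (attained at k = 0)
  C[2][2] = min over k of (A[2][0] + B[0][2] = -1 + -4 = -5, A[2][1] + B[1][2] = 5 + 4 = 9, A[2][2] + B[2][2] = -1 + 3 = 2) = -5 (attained at k = 0)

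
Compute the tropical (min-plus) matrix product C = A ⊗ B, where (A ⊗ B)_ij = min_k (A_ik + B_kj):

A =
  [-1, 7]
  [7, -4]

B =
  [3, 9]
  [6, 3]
A ⊗ B =
  [2, 8]
  [2, -1]

Apply the min-plus product entry-by-entry:
  C[0][0] = min over k of (A[0][0] + B[0][0] = -1 + 3 = 2, A[0][1] + B[1][0] = 7 + 6 = 13) = 2 (attained at k = 0)
  C[0][1] = min over k of (A[0][0] + B[0][1] = -1 + 9 = 8, A[0][1] + B[1][1] = 7 + 3 = 10) = 8 (attained at k = 0)
  C[1][0] = min over k of (A[1][0] + B[0][0] = 7 + 3 = 10, A[1][1] + B[1][0] = -4 + 6 = 2) = 2 (attained at k = 1)
  C[1][1] = min over k of (A[1][0] + B[0][1] = 7 + 9 = 16, A[1][1] + B[1][1] = -4 + 3 = -1) = -1 (attained at k = 1)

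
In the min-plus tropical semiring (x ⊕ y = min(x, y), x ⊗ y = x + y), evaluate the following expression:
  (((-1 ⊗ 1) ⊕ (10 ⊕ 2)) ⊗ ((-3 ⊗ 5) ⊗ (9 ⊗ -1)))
(((-1 ⊗ 1) ⊕ (10 ⊕ 2)) ⊗ ((-3 ⊗ 5) ⊗ (9 ⊗ -1))) = 10

Expand innermost to outermost. Recall ⊕ takes the minimum of its arguments and ⊗ takes their sum. Working out the expression (((-1 ⊗ 1) ⊕ (10 ⊕ 2)) ⊗ ((-3 ⊗ 5) ⊗ (9 ⊗ -1))) gives 10.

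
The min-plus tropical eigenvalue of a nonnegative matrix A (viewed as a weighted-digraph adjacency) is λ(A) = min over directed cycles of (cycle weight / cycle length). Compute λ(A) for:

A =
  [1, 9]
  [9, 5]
λ(A) = 1

Enumerate directed cycles and compute their means (weight / length). Sample:
  cycle 0 → 0: weight = 1, length = 1, mean = 1/1 ≈ 1.000
  cycle 1 → 1: weight = 5, length = 1, mean = 5/1 ≈ 5.000
  cycle 0 → 1 → 0: weight = 18, length = 2, mean = 18/2 ≈ 9.000
  cycle 1 → 0 → 1: weight = 18, length = 2, mean = 18/2 ≈ 9.000
Minimum mean = 1.000, attained e.g. along the cycle 0 → 0 with weight 1 and length 1. So λ(A) = 1/1 = 1.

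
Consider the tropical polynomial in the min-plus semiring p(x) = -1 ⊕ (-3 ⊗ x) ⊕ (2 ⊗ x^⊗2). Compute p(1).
p(1) = -2

A tropical monomial a ⊗ x^⊗i evaluates to a + i · x. Evaluating each term at x = 1:
  Term 0 contributes -1 + 0 · 1 = -1
  Term 1 contributes -3 + 1 · 1 = -2
  Term 2 contributes 2 + 2 · 1 = 4
p(1) = ⊕ of these = min[-1, -2, 4] = -2.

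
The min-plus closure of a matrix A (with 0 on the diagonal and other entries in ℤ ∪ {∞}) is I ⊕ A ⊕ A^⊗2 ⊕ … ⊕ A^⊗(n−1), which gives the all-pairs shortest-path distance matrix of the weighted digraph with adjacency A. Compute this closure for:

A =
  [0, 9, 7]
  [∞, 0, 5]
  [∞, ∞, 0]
Closure =
  [0, 9, 7]
  [∞, 0, 5]
  [∞, ∞, 0]

This is the Floyd-Warshall all-pairs shortest-path computation. For each intermediate vertex k = 0, 1, …, 2, update dist[i][j] ← min(dist[i][j], dist[i][k] + dist[k][j]). The final matrix gives, for each (i, j), the minimum total weight of any directed path from i to j (possibly empty when i = j).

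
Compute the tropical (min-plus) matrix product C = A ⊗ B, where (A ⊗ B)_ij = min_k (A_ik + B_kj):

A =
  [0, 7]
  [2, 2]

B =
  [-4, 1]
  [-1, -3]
A ⊗ B =
  [-4, 1]
  [-2, -1]

Apply the min-plus product entry-by-entry:
  C[0][0] = min over k of (A[0][0] + B[0][0] = 0 + -4 = -4, A[0][1] + B[1][0] = 7 + -1 = 6) = -4 (attained at k = 0)
  C[0][1] = min over k of (A[0][0] + B[0][1] = 0 + 1 = 1, A[0][1] + B[1][1] = 7 + -3 = 4) = 1 (attained at k = 0)
  C[1][0] = min over k of (A[1][0] + B[0][0] = 2 + -4 = -2, A[1][1] + B[1][0] = 2 + -1 = 1) = -2 (attained at k = 0)
  C[1][1] = min over k of (A[1][0] + B[0][1] = 2 + 1 = 3, A[1][1] + B[1][1] = 2 + -3 = -1) = -1 (attained at k = 1)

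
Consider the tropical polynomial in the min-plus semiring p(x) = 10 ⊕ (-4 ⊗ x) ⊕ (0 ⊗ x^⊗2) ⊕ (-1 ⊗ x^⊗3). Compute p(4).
p(4) = 0

A tropical monomial a ⊗ x^⊗i evaluates to a + i · x. Evaluating each term at x = 4:
  Term 0 contributes 10 + 0 · 4 = 10
  Term 1 contributes -4 + 1 · 4 = 0
  Term 2 contributes 0 + 2 · 4 = 8
  Term 3 contributes -1 + 3 · 4 = 11
p(4) = ⊕ of these = min[10, 0, 8, 11] = 0.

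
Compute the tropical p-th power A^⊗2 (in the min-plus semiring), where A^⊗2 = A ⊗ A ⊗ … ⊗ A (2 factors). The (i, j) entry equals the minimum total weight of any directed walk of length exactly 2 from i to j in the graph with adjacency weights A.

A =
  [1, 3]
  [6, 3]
A^⊗2 =
  [2, 4]
  [7, 6]

Each entry (A^⊗2)_ij equals the minimum over all length-2 walks i = v_0 → v_1 → … → v_2 = j of Σ_t A[v_t][v_{t+1}]. For example, for (i, j) = (0, 1) we minimise over 2 possible intermediate vertex sequences; the minimum is 4, attained along the walk 0 → 0 → 1.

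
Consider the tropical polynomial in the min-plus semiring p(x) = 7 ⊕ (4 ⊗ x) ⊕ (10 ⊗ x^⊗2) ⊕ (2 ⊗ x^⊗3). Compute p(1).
p(1) = 5

A tropical monomial a ⊗ x^⊗i evaluates to a + i · x. Evaluating each term at x = 1:
  Term 0 contributes 7 + 0 · 1 = 7
  Term 1 contributes 4 + 1 · 1 = 5
  Term 2 contributes 10 + 2 · 1 = 12
  Term 3 contributes 2 + 3 · 1 = 5
p(1) = ⊕ of these = min[7, 5, 12, 5] = 5.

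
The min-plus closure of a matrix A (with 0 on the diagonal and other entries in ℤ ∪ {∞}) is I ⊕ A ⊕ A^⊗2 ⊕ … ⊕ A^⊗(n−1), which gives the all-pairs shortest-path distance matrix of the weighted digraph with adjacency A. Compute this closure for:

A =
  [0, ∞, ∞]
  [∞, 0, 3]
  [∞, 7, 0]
Closure =
  [0, ∞, ∞]
  [∞, 0, 3]
  [∞, 7, 0]

This is the Floyd-Warshall all-pairs shortest-path computation. For each intermediate vertex k = 0, 1, …, 2, update dist[i][j] ← min(dist[i][j], dist[i][k] + dist[k][j]). The final matrix gives, for each (i, j), the minimum total weight of any directed path from i to j (possibly empty when i = j).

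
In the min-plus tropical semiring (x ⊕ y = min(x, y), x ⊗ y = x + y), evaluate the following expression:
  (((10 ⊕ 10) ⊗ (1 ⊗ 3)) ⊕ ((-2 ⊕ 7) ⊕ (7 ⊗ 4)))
(((10 ⊕ 10) ⊗ (1 ⊗ 3)) ⊕ ((-2 ⊕ 7) ⊕ (7 ⊗ 4))) = -2

Expand innermost to outermost. Recall ⊕ takes the minimum of its arguments and ⊗ takes their sum. Working out the expression (((10 ⊕ 10) ⊗ (1 ⊗ 3)) ⊕ ((-2 ⊕ 7) ⊕ (7 ⊗ 4))) gives -2.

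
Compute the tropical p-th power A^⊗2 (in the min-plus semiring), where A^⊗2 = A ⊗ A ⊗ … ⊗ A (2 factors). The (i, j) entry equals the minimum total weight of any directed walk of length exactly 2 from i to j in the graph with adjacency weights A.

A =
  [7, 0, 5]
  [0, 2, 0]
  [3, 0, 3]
A^⊗2 =
  [0, 2, 0]
  [2, 0, 2]
  [0, 2, 0]

Each entry (A^⊗2)_ij equals the minimum over all length-2 walks i = v_0 → v_1 → … → v_2 = j of Σ_t A[v_t][v_{t+1}]. For example, for (i, j) = (0, 2) we minimise over 3 possible intermediate vertex sequences; the minimum is 0, attained along the walk 0 → 1 → 2.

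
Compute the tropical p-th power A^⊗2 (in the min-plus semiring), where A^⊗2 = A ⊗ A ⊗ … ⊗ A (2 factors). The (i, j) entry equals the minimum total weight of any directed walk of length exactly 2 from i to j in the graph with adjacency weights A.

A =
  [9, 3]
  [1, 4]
A^⊗2 =
  [4, 7]
  [5, 4]

Each entry (A^⊗2)_ij equals the minimum over all length-2 walks i = v_0 → v_1 → … → v_2 = j of Σ_t A[v_t][v_{t+1}]. For example, for (i, j) = (0, 1) we minimise over 2 possible intermediate vertex sequences; the minimum is 7, attained along the walk 0 → 1 → 1.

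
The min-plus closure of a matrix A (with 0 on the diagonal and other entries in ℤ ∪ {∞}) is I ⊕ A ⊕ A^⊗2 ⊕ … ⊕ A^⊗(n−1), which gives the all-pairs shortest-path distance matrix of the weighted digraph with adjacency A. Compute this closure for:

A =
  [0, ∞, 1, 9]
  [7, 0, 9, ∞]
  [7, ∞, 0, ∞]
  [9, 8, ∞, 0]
Closure =
  [0, 17, 1, 9]
  [7, 0, 8, 16]
  [7, 24, 0, 16]
  [9, 8, 10, 0]

This is the Floyd-Warshall all-pairs shortest-path computation. For each intermediate vertex k = 0, 1, …, 3, update dist[i][j] ← min(dist[i][j], dist[i][k] + dist[k][j]). The final matrix gives, for each (i, j), the minimum total weight of any directed path from i to j (possibly empty when i = j).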